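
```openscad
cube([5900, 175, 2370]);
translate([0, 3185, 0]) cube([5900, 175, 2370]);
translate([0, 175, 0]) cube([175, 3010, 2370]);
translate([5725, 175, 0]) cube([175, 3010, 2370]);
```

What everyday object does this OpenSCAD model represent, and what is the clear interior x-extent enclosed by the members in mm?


A house (or room) frame. The interior width is 5550 mm.

Four 2370 mm walls enclosing a rectangle with no floor or roof — a room or house frame. Outside width is 5900 mm and wall thickness is 175 mm, so the interior width is 5900 − 2 × 175 = 5550 mm.


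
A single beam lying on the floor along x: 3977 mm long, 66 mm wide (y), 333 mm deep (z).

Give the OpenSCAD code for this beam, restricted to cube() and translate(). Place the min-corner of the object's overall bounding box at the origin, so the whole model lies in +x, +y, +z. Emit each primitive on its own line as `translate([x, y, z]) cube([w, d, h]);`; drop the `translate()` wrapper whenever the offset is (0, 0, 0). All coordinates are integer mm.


cube([3977, 66, 333]);


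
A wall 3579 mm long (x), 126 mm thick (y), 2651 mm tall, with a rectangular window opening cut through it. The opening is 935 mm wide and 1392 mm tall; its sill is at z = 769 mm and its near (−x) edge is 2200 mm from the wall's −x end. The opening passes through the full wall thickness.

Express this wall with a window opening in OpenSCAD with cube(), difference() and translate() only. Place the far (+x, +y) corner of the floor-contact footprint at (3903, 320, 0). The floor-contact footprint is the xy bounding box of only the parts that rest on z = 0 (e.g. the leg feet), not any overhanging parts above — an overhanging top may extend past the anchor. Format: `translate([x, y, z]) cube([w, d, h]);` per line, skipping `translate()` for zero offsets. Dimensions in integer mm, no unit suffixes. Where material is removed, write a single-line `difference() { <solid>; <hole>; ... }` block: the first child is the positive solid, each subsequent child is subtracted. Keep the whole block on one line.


difference() { translate([324, 194, 0]) cube([3579, 126, 2651]); translate([2524, 194, 769]) cube([935, 126, 1392]); }


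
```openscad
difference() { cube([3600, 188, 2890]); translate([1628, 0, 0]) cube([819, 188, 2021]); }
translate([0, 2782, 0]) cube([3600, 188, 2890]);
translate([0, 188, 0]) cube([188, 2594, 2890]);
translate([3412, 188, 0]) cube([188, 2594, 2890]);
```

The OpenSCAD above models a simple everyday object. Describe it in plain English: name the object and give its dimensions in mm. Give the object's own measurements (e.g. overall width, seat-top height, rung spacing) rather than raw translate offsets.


A single room: four walls, each 2890 mm tall and 188 mm thick, enclosing an outside footprint 3600×2970 mm (x × y), no floor or roof. The front and back walls (−y and +y sides) run the full x-width; the side walls fit between their inner faces. A door opening 819 mm wide and 2021 mm tall is cut through the front wall from the floor up, its −x edge 1628 mm from the wall's −x end.


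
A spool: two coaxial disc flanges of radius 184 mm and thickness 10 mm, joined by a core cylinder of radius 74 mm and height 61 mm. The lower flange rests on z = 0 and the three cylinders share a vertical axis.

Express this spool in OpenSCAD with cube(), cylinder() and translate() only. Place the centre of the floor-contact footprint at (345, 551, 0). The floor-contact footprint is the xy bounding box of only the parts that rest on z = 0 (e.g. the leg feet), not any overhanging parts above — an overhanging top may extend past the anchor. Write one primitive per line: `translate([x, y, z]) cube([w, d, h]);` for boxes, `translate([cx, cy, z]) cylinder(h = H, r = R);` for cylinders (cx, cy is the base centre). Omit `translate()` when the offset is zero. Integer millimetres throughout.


translate([345, 551, 0]) cylinder(h = 10, r = 184);
translate([345, 551, 10]) cylinder(h = 61, r = 74);
translate([345, 551, 71]) cylinder(h = 10, r = 184);


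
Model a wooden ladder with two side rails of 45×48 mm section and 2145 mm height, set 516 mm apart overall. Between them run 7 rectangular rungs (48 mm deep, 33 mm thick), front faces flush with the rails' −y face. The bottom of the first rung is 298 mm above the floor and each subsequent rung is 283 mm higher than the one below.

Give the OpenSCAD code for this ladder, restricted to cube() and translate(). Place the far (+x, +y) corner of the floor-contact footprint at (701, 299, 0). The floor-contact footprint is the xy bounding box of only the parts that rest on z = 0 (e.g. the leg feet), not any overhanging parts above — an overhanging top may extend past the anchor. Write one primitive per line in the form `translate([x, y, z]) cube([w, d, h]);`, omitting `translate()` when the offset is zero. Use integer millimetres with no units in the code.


translate([185, 251, 0]) cube([45, 48, 2145]);
translate([656, 251, 0]) cube([45, 48, 2145]);
translate([230, 251, 298]) cube([426, 48, 33]);
translate([230, 251, 581]) cube([426, 48, 33]);
translate([230, 251, 864]) cube([426, 48, 33]);
translate([230, 251, 1147]) cube([426, 48, 33]);
translate([230, 251, 1430]) cube([426, 48, 33]);
translate([230, 251, 1713]) cube([426, 48, 33]);
translate([230, 251, 1996]) cube([426, 48, 33]);


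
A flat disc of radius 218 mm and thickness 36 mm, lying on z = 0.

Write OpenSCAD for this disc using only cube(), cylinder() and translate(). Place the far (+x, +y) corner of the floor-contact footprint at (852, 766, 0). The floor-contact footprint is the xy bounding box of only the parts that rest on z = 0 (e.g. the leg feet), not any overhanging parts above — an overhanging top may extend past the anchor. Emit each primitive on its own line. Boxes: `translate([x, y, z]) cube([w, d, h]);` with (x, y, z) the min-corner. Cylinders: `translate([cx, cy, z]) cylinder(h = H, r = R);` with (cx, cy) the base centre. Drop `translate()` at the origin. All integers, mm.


translate([634, 548, 0]) cylinder(h = 36, r = 218);


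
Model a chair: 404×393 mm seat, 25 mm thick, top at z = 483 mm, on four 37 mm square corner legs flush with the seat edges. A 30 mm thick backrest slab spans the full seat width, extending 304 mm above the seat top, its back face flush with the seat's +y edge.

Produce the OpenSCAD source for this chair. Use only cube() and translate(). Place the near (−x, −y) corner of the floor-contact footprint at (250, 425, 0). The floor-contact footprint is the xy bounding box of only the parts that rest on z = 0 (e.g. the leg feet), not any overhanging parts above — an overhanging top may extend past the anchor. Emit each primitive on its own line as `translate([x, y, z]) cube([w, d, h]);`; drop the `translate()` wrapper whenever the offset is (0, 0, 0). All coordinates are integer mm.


// leg_h = 483 - 25 = 458
translate([250, 425, 458]) cube([404, 393, 25]);
translate([250, 425, 0]) cube([37, 37, 458]);
translate([617, 425, 0]) cube([37, 37, 458]);
translate([250, 781, 0]) cube([37, 37, 458]);
translate([617, 781, 0]) cube([37, 37, 458]);
translate([250, 788, 483]) cube([404, 30, 304]);


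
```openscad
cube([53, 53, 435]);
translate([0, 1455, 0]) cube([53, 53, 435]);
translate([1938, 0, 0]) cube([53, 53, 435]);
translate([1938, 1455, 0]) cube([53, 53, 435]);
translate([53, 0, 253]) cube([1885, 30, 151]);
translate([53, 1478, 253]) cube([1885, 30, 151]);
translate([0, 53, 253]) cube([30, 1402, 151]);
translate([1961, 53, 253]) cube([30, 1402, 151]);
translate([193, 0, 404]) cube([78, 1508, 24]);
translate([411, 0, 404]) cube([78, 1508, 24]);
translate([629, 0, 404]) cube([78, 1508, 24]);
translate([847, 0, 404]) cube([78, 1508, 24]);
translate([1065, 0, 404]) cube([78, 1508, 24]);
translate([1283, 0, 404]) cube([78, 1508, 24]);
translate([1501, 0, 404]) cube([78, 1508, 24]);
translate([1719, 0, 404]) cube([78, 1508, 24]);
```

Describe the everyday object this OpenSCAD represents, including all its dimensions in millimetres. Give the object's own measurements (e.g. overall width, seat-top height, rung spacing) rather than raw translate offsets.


A bed frame 1991 mm long (x) by 1508 mm wide (y). Four 53×53 mm corner posts, 435 mm tall, at the corners of the footprint. Four rails of 30 mm thickness and 151 mm height run between adjacent posts with their undersides at z = 253 mm, their outer faces flush with the outside of the frame (the two x-running rails run between the posts' inner faces; the two y-running rails run between the posts' inner faces). 8 slats, each 78 mm wide (x) and 24 mm thick, lie across the top of the two x-running rails, running the full 1508 mm width of the frame in y; along x they sit between the end posts with a 140 mm gap after the −x posts and between neighbouring slats, leaving 141 mm before the +x posts.


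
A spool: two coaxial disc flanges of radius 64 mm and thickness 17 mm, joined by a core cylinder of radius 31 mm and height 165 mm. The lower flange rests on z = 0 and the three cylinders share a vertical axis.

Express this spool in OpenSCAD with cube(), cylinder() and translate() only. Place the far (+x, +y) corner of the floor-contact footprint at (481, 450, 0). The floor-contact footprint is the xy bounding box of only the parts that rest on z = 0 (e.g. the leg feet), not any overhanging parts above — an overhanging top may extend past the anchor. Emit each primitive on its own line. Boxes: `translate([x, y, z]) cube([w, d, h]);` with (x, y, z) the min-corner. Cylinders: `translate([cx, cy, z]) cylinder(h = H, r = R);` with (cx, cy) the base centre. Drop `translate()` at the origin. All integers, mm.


translate([417, 386, 0]) cylinder(h = 17, r = 64);
translate([417, 386, 17]) cylinder(h = 165, r = 31);
translate([417, 386, 182]) cylinder(h = 17, r = 64);


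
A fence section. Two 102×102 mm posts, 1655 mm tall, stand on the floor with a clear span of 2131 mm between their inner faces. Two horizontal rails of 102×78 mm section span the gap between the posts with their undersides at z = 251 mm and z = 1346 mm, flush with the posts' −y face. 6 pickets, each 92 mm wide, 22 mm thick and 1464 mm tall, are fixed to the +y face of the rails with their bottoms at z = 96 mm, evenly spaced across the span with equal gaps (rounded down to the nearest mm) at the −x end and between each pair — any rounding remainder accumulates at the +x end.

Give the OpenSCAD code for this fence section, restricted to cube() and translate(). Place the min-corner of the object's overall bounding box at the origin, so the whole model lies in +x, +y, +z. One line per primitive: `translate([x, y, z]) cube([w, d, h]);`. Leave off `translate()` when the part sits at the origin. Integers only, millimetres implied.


cube([102, 102, 1655]);
translate([2233, 0, 0]) cube([102, 102, 1655]);
translate([102, 0, 251]) cube([2131, 102, 78]);
translate([102, 0, 1346]) cube([2131, 102, 78]);
translate([327, 102, 96]) cube([92, 22, 1464]);
translate([644, 102, 96]) cube([92, 22, 1464]);
translate([961, 102, 96]) cube([92, 22, 1464]);
translate([1278, 102, 96]) cube([92, 22, 1464]);
translate([1595, 102, 96]) cube([92, 22, 1464]);
translate([1912, 102, 96]) cube([92, 22, 1464]);


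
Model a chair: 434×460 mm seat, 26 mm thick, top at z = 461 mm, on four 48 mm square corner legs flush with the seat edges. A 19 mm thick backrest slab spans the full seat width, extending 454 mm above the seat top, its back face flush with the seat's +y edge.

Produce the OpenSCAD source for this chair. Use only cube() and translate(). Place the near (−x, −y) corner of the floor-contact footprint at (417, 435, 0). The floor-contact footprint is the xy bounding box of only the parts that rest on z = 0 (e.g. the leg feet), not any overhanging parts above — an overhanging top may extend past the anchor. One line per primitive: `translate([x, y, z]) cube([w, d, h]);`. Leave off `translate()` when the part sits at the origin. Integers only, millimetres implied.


translate([417, 435, 435]) cube([434, 460, 26]);
translate([417, 435, 0]) cube([48, 48, 435]);
translate([803, 435, 0]) cube([48, 48, 435]);
translate([417, 847, 0]) cube([48, 48, 435]);
translate([803, 847, 0]) cube([48, 48, 435]);
translate([417, 876, 461]) cube([434, 19, 454]);


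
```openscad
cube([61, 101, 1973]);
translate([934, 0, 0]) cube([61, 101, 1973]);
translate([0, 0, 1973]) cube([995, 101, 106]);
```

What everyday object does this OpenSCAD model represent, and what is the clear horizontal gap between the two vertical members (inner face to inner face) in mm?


A door frame. The clear opening width is 873 mm.

Two 1973 mm tall posts with a header on top — a door frame. The left jamb is 61 mm wide at x = 0; the right jamb starts at x = 934. The clear opening is 934 − 61 = 873 mm.


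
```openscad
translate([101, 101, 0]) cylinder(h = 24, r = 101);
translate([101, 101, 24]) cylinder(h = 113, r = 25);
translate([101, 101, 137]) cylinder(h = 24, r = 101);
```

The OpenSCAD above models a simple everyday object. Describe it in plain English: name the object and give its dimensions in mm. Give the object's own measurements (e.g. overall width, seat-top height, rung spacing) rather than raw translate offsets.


A spool: two coaxial disc flanges of radius 101 mm and thickness 24 mm, joined by a core cylinder of radius 25 mm and height 113 mm. The lower flange rests on z = 0 and the three cylinders share a vertical axis.


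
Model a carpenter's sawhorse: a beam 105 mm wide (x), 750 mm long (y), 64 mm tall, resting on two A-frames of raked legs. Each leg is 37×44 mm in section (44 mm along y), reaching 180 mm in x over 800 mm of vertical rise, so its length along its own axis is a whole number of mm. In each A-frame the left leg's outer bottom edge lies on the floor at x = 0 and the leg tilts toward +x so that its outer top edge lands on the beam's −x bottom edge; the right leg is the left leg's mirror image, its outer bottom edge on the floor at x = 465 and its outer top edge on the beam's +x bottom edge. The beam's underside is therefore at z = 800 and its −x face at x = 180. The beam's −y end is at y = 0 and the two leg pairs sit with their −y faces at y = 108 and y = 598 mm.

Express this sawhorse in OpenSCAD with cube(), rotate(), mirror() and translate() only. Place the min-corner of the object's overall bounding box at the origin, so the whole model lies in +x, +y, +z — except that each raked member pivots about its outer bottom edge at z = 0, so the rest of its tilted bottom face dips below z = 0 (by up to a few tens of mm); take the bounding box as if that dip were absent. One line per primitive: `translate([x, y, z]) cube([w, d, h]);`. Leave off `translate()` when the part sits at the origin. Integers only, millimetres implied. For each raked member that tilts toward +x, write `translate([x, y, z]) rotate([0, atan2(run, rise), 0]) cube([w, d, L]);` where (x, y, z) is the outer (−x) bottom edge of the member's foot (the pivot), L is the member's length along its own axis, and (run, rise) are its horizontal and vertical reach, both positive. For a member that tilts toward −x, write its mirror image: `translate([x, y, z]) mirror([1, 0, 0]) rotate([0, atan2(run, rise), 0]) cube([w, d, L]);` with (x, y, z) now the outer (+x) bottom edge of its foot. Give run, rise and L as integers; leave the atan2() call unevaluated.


translate([180, 0, 800]) cube([105, 750, 64]);
translate([0, 108, 0]) rotate([0, atan2(180, 800), 0]) cube([37, 44, 820]);
translate([465, 108, 0]) mirror([1, 0, 0]) rotate([0, atan2(180, 800), 0]) cube([37, 44, 820]);
translate([0, 598, 0]) rotate([0, atan2(180, 800), 0]) cube([37, 44, 820]);
translate([465, 598, 0]) mirror([1, 0, 0]) rotate([0, atan2(180, 800), 0]) cube([37, 44, 820]);


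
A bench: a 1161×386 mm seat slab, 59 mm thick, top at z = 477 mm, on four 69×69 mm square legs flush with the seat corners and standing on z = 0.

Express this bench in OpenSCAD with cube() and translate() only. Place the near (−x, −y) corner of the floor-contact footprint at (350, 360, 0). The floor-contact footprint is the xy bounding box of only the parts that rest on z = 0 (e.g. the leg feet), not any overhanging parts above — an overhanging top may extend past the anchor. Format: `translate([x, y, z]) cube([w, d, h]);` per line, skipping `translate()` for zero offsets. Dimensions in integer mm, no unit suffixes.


translate([350, 360, 418]) cube([1161, 386, 59]);
translate([350, 360, 0]) cube([69, 69, 418]);
translate([350, 677, 0]) cube([69, 69, 418]);
translate([1442, 360, 0]) cube([69, 69, 418]);
translate([1442, 677, 0]) cube([69, 69, 418]);


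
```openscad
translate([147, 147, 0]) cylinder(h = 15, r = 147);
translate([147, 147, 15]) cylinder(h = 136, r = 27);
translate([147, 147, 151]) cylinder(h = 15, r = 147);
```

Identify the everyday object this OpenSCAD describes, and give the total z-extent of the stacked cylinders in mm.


A spool. The overall height is 166 mm.

Three coaxial cylinders, large–small–large — a spool. Two 15 mm flanges and a 136 mm core give 15 + 136 + 15 = 166 mm.


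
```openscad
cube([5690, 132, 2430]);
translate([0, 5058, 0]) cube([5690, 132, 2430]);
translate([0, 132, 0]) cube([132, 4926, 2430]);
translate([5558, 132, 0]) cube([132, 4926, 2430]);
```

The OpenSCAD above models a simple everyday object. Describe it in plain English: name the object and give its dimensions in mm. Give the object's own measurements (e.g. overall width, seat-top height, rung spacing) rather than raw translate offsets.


The wall frame of a small rectangular building: four walls, each 2430 mm tall and 132 mm thick, enclosing a footprint 5690 mm (x) by 5190 mm (y) outside-to-outside, with no floor or roof. The front and back walls (the −y and +y sides) span the full width; the two side walls fit between them.


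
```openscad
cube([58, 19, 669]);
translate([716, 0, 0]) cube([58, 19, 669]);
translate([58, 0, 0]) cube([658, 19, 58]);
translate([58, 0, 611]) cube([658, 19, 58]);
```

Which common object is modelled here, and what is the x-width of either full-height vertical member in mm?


A picture frame. The border width is 58 mm.

Four thin pieces enclosing a rectangular opening — a picture frame. The two full-height stiles are 669 mm tall; the top rail sits at z = 611 and is 58 mm tall, so the border above the opening is 669 − 611 = 58 mm, matching the stile x-width.


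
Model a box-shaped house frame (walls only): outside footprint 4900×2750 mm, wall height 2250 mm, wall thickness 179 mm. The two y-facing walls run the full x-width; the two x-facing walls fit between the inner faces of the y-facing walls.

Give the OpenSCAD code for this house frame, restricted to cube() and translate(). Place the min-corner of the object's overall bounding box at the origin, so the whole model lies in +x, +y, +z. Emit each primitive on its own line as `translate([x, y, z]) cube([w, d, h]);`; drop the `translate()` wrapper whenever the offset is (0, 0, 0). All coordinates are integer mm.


cube([4900, 179, 2250]);
translate([0, 2571, 0]) cube([4900, 179, 2250]);
translate([0, 179, 0]) cube([179, 2392, 2250]);
translate([4721, 179, 0]) cube([179, 2392, 2250]);


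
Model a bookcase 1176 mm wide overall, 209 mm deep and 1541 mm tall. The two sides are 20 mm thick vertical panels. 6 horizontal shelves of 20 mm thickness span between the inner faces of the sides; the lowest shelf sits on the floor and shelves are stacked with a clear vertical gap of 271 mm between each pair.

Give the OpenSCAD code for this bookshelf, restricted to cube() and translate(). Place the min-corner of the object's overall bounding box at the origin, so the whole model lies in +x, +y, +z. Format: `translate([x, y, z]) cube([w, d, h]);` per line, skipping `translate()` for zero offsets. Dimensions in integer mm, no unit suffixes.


cube([20, 209, 1541]);
translate([1156, 0, 0]) cube([20, 209, 1541]);
translate([20, 0, 0]) cube([1136, 209, 20]);
translate([20, 0, 291]) cube([1136, 209, 20]);
translate([20, 0, 582]) cube([1136, 209, 20]);
translate([20, 0, 873]) cube([1136, 209, 20]);
translate([20, 0, 1164]) cube([1136, 209, 20]);
translate([20, 0, 1455]) cube([1136, 209, 20]);


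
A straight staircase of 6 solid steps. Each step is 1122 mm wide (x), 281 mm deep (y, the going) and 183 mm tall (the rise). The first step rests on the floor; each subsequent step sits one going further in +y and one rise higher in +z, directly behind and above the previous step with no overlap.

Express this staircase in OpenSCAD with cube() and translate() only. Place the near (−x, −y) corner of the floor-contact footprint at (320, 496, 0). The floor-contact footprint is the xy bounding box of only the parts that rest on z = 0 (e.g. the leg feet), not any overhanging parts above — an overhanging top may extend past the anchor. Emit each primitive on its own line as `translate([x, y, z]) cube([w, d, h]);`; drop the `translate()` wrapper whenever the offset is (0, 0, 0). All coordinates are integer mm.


translate([320, 496, 0]) cube([1122, 281, 183]);
translate([320, 777, 183]) cube([1122, 281, 183]);
translate([320, 1058, 366]) cube([1122, 281, 183]);
translate([320, 1339, 549]) cube([1122, 281, 183]);
translate([320, 1620, 732]) cube([1122, 281, 183]);
translate([320, 1901, 915]) cube([1122, 281, 183]);


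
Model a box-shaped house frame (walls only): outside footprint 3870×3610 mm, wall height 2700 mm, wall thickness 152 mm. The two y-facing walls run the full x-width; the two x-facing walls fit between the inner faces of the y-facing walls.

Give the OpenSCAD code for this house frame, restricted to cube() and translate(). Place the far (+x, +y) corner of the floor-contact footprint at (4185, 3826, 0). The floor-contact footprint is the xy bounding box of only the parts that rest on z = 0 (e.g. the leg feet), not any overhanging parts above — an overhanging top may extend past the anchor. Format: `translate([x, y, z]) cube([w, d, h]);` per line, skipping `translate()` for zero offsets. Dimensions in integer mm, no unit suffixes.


translate([315, 216, 0]) cube([3870, 152, 2700]);
translate([315, 3674, 0]) cube([3870, 152, 2700]);
translate([315, 368, 0]) cube([152, 3306, 2700]);
translate([4033, 368, 0]) cube([152, 3306, 2700]);


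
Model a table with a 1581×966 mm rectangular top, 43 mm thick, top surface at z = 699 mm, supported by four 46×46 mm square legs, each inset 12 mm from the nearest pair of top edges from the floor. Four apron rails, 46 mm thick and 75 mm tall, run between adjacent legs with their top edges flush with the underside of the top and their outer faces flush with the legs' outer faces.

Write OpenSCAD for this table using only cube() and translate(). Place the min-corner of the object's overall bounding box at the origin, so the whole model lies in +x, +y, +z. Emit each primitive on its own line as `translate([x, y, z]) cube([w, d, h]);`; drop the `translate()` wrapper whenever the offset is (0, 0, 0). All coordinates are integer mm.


translate([0, 0, 656]) cube([1581, 966, 43]);
translate([12, 12, 0]) cube([46, 46, 656]);
translate([1523, 12, 0]) cube([46, 46, 656]);
translate([12, 908, 0]) cube([46, 46, 656]);
translate([1523, 908, 0]) cube([46, 46, 656]);
translate([58, 12, 581]) cube([1465, 46, 75]);
translate([58, 908, 581]) cube([1465, 46, 75]);
translate([12, 58, 581]) cube([46, 850, 75]);
translate([1523, 58, 581]) cube([46, 850, 75]);


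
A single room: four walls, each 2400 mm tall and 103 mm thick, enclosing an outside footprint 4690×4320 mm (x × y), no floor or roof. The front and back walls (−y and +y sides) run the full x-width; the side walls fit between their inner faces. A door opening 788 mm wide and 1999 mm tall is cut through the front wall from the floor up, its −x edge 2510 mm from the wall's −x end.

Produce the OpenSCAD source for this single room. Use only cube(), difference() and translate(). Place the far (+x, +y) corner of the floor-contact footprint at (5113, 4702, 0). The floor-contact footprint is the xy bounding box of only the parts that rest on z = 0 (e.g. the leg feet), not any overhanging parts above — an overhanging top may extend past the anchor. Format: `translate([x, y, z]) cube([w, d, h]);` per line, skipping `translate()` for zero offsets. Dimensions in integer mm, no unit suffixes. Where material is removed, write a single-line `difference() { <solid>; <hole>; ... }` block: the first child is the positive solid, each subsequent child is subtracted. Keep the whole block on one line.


difference() { translate([423, 382, 0]) cube([4690, 103, 2400]); translate([2933, 382, 0]) cube([788, 103, 1999]); }
translate([423, 4599, 0]) cube([4690, 103, 2400]);
translate([423, 485, 0]) cube([103, 4114, 2400]);
translate([5010, 485, 0]) cube([103, 4114, 2400]);


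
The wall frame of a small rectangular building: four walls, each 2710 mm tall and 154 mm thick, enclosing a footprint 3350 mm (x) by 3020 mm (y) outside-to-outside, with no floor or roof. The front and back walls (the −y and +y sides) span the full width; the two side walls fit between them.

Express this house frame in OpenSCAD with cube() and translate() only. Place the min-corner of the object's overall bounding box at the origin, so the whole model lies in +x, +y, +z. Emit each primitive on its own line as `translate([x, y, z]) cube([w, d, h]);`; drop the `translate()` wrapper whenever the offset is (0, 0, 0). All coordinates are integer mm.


cube([3350, 154, 2710]);
translate([0, 2866, 0]) cube([3350, 154, 2710]);
translate([0, 154, 0]) cube([154, 2712, 2710]);
translate([3196, 154, 0]) cube([154, 2712, 2710]);


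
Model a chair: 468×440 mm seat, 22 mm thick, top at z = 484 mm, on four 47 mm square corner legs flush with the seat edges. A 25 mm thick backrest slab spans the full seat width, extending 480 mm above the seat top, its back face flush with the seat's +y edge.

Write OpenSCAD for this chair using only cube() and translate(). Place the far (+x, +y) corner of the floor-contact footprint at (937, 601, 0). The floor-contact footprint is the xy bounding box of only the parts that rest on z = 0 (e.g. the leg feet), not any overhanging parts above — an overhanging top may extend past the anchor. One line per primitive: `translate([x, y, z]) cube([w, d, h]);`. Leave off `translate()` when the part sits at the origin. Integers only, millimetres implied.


translate([469, 161, 462]) cube([468, 440, 22]);
translate([469, 161, 0]) cube([47, 47, 462]);
translate([890, 161, 0]) cube([47, 47, 462]);
translate([469, 554, 0]) cube([47, 47, 462]);
translate([890, 554, 0]) cube([47, 47, 462]);
translate([469, 576, 484]) cube([468, 25, 480]);


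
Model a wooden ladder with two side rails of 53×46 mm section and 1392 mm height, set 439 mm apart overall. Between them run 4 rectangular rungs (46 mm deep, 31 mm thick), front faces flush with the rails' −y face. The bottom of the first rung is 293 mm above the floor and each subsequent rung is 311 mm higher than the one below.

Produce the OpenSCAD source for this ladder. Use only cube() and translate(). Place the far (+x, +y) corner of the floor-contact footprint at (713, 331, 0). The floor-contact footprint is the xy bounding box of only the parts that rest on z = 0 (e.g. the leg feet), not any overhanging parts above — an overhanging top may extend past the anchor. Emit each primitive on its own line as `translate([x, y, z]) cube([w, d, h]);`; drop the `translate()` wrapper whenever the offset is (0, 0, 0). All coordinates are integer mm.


translate([274, 285, 0]) cube([53, 46, 1392]);
translate([660, 285, 0]) cube([53, 46, 1392]);
translate([327, 285, 293]) cube([333, 46, 31]);
translate([327, 285, 604]) cube([333, 46, 31]);
translate([327, 285, 915]) cube([333, 46, 31]);
translate([327, 285, 1226]) cube([333, 46, 31]);


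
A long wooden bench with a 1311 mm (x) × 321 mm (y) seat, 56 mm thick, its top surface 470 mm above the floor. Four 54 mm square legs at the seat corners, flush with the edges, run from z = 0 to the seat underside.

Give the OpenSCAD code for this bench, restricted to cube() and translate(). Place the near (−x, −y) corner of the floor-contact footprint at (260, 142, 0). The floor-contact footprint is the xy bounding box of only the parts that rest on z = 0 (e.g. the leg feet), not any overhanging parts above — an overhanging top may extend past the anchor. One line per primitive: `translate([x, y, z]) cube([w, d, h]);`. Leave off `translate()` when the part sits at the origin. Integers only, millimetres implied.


translate([260, 142, 414]) cube([1311, 321, 56]);
translate([260, 142, 0]) cube([54, 54, 414]);
translate([260, 409, 0]) cube([54, 54, 414]);
translate([1517, 142, 0]) cube([54, 54, 414]);
translate([1517, 409, 0]) cube([54, 54, 414]);


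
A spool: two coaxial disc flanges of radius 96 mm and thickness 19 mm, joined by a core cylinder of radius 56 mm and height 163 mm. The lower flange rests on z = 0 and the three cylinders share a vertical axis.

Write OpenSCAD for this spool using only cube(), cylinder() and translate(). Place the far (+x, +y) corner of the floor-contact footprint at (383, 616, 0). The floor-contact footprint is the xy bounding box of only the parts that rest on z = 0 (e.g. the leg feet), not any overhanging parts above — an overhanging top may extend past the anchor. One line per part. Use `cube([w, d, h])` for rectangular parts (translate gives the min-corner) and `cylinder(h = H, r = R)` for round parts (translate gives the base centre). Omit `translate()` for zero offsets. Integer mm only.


translate([287, 520, 0]) cylinder(h = 19, r = 96);
translate([287, 520, 19]) cylinder(h = 163, r = 56);
translate([287, 520, 182]) cylinder(h = 19, r = 96);


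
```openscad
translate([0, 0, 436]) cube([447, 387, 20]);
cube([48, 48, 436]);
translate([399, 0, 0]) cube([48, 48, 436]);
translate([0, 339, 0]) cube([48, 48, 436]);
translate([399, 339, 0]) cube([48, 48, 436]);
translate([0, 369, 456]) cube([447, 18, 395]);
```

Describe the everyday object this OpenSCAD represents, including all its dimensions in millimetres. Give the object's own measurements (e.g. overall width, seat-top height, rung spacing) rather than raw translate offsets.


A chair. The seat is a 447×387×20 mm slab with its top at z = 456 mm, on four 48×48 mm corner legs (flush with the seat edges, standing on z = 0). A flat backrest 18 mm thick, 395 mm tall, spans the full seat width and rises from the seat top along its +y edge, rear face flush with the rear of the seat.


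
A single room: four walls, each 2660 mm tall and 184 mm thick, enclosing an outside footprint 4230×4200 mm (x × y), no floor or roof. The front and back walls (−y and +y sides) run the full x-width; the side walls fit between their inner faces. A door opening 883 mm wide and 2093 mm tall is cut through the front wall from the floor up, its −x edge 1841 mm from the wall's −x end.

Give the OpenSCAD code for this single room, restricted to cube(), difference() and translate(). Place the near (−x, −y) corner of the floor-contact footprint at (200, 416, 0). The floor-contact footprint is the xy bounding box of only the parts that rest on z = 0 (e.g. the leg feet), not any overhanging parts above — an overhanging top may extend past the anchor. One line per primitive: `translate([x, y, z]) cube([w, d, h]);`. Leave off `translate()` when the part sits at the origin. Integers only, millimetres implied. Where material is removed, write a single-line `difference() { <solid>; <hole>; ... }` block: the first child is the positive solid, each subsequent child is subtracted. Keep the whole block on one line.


difference() { translate([200, 416, 0]) cube([4230, 184, 2660]); translate([2041, 416, 0]) cube([883, 184, 2093]); }
translate([200, 4432, 0]) cube([4230, 184, 2660]);
translate([200, 600, 0]) cube([184, 3832, 2660]);
translate([4246, 600, 0]) cube([184, 3832, 2660]);


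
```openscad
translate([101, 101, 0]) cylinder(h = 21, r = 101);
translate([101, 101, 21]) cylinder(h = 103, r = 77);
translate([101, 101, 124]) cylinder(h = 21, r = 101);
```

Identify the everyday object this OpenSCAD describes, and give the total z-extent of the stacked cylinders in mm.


A spool. The overall height is 145 mm.

Three coaxial cylinders, large–small–large — a spool. Two 21 mm flanges and a 103 mm core give 21 + 103 + 21 = 145 mm.


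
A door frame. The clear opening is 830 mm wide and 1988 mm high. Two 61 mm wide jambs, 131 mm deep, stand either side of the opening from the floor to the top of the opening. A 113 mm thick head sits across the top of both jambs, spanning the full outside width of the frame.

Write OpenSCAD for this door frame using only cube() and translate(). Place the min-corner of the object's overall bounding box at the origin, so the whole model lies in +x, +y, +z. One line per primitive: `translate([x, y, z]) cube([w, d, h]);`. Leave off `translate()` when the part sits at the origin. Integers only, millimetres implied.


cube([61, 131, 1988]);
translate([891, 0, 0]) cube([61, 131, 1988]);
translate([0, 0, 1988]) cube([952, 131, 113]);


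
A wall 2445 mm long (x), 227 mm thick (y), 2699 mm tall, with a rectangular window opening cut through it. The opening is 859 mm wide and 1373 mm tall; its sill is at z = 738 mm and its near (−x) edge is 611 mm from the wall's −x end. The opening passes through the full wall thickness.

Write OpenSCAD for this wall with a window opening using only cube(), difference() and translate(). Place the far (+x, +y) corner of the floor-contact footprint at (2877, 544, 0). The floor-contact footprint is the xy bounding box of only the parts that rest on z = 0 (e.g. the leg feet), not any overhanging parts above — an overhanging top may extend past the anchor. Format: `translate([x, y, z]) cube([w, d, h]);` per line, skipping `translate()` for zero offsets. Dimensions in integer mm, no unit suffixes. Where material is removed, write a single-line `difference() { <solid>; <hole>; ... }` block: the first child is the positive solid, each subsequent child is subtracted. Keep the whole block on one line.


difference() { translate([432, 317, 0]) cube([2445, 227, 2699]); translate([1043, 317, 738]) cube([859, 227, 1373]); }


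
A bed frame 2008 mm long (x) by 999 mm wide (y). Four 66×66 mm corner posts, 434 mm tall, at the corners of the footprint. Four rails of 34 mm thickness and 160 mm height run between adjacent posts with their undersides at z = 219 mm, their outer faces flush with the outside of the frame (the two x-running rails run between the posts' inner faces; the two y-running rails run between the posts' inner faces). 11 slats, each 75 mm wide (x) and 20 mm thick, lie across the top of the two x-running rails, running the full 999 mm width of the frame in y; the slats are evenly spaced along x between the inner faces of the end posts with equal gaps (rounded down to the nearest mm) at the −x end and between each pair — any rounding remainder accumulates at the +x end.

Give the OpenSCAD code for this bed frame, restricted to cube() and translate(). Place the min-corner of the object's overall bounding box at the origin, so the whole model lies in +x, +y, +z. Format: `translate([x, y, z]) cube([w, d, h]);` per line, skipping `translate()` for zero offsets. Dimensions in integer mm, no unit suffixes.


// slat z = rail_z + rail_h = 219 + 160 = 379
// slat gap = ⌊(1876 − 11·75) / 12⌋ = 87
cube([66, 66, 434]);
translate([0, 933, 0]) cube([66, 66, 434]);
translate([1942, 0, 0]) cube([66, 66, 434]);
translate([1942, 933, 0]) cube([66, 66, 434]);
translate([66, 0, 219]) cube([1876, 34, 160]);
translate([66, 965, 219]) cube([1876, 34, 160]);
translate([0, 66, 219]) cube([34, 867, 160]);
translate([1974, 66, 219]) cube([34, 867, 160]);
translate([153, 0, 379]) cube([75, 999, 20]);
translate([315, 0, 379]) cube([75, 999, 20]);
translate([477, 0, 379]) cube([75, 999, 20]);
translate([639, 0, 379]) cube([75, 999, 20]);
translate([801, 0, 379]) cube([75, 999, 20]);
translate([963, 0, 379]) cube([75, 999, 20]);
translate([1125, 0, 379]) cube([75, 999, 20]);
translate([1287, 0, 379]) cube([75, 999, 20]);
translate([1449, 0, 379]) cube([75, 999, 20]);
translate([1611, 0, 379]) cube([75, 999, 20]);
translate([1773, 0, 379]) cube([75, 999, 20]);


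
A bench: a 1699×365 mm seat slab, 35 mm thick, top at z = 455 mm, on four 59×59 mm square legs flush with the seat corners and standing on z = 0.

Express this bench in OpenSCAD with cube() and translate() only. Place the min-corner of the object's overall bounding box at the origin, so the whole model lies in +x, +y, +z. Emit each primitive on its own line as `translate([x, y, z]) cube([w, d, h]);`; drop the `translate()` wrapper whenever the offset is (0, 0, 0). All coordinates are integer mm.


translate([0, 0, 420]) cube([1699, 365, 35]);
cube([59, 59, 420]);
translate([0, 306, 0]) cube([59, 59, 420]);
translate([1640, 0, 0]) cube([59, 59, 420]);
translate([1640, 306, 0]) cube([59, 59, 420]);


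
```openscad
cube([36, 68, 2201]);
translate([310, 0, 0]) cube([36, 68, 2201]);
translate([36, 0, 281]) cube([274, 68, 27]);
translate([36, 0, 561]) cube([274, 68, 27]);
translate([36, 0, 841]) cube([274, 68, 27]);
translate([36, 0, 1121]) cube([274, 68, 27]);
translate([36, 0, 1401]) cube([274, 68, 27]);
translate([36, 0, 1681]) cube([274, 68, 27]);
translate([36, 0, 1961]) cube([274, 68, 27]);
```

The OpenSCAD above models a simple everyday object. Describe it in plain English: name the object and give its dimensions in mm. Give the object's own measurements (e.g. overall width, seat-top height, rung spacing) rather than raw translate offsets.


A straight ladder. Two 36×68 mm vertical rails, 2201 mm tall, stand 346 mm apart (outside-to-outside) with their front faces coplanar on the −y side. 7 rungs, each 68 mm deep and 27 mm tall, span between the inner faces of the rails, front faces flush with the rails. The lowest rung's underside is at z = 281 mm and rungs are spaced 280 mm apart (underside to underside).


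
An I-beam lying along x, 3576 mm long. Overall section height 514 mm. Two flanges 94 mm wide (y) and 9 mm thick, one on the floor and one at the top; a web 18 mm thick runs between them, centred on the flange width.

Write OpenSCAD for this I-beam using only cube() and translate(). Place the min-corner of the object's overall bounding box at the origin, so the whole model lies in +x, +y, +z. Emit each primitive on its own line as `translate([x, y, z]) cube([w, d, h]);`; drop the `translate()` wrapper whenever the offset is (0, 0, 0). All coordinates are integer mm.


cube([3576, 94, 9]);
translate([0, 38, 9]) cube([3576, 18, 496]);
translate([0, 0, 505]) cube([3576, 94, 9]);


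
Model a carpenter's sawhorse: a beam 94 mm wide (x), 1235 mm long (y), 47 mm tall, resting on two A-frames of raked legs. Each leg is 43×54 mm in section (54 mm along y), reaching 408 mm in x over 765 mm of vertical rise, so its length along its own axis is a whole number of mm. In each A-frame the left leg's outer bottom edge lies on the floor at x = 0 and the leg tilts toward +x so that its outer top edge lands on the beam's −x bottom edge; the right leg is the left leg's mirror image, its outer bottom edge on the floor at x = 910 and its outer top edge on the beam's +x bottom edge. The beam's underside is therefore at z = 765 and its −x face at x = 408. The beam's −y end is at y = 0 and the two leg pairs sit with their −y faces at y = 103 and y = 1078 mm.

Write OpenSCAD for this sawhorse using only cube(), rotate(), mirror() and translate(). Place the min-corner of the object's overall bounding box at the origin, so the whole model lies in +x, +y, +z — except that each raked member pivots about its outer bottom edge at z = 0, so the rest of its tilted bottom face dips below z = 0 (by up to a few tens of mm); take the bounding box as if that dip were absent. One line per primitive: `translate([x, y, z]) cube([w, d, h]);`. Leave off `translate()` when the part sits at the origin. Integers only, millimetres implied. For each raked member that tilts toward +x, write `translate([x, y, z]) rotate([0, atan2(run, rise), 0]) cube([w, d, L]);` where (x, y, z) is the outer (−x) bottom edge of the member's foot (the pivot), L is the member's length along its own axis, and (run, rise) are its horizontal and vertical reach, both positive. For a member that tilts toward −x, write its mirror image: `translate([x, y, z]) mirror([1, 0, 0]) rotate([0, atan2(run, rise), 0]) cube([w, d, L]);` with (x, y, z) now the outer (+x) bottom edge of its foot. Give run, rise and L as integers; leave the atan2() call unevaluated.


// leg length = √(408² + 765²) = 867
// right-leg outer foot x = 2·408 + 94 = 910
// beam min-corner = (408, 0, 765)
translate([408, 0, 765]) cube([94, 1235, 47]);
translate([0, 103, 0]) rotate([0, atan2(408, 765), 0]) cube([43, 54, 867]);
translate([910, 103, 0]) mirror([1, 0, 0]) rotate([0, atan2(408, 765), 0]) cube([43, 54, 867]);
translate([0, 1078, 0]) rotate([0, atan2(408, 765), 0]) cube([43, 54, 867]);
translate([910, 1078, 0]) mirror([1, 0, 0]) rotate([0, atan2(408, 765), 0]) cube([43, 54, 867]);
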